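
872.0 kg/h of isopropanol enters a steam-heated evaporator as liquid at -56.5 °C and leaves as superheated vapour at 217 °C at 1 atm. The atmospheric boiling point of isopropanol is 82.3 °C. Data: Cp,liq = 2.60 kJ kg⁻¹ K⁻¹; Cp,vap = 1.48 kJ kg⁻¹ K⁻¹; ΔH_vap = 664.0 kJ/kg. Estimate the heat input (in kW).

Q = 297 kW

liquid -56.5→82.3 °C: 360.88 kJ/kg
vaporisation at 82.3 °C: 664 kJ/kg
vapour 82.3→217 °C: 199.36 kJ/kg
Δh = 360.88 + 664 + 199.36 = 1224.2 kJ/kg
Q = ṁ·Δh = 872.0 kg/h × 1224.2 kJ/kg = 1.0675e+06 kJ/h
|Q| = 296.54 kW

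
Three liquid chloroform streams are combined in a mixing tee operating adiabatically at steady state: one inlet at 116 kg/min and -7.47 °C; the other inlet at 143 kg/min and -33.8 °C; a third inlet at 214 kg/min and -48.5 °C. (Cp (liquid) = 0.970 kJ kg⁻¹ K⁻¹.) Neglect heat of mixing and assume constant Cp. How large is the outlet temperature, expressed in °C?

Energy balance with Q = 0: Σ ṁᵢCp,ᵢ(T_out − Tᵢ) = 0
Σ ṁᵢCp,ᵢTᵢ = 116×0.970×-7.47 + 143×0.970×-33.8 + 214×0.970×-48.5 = -15597
Σ ṁᵢCp,ᵢ = 116×0.970 + 143×0.970 + 214×0.970 = 458.81
T_out = -15597 / 458.81 = -33.993 °C

T_out = -34.0 °C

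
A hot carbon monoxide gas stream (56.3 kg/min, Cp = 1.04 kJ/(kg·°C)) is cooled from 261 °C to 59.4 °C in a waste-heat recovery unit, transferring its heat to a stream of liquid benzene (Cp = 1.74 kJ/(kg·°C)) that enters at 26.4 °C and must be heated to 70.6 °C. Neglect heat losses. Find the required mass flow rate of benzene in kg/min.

Heat released by hot stream: Q = 56.3 × 1.04 × (261 − 59.4) = 11804 kJ/min
Energy balance on cold side (adiabatic exchanger): Q = ṁ_c·Cp_c·(T_c,out − T_c,in)
ṁ_c = 11804 / [1.74 × (70.6 − 26.4)] = 153.48 kg/min

ṁ_c = 153 kg/min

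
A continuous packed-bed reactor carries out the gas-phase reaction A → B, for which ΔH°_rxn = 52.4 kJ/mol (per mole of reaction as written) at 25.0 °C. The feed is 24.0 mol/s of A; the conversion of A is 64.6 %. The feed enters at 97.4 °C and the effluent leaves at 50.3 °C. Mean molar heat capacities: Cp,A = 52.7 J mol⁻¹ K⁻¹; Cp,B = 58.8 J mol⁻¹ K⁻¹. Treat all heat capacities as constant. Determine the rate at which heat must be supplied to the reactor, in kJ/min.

Q_in = 45300 kJ/min

Extent of reaction ξ = 0.646 × 24.0 = 15.504 mol/s
Reaction term: ξ·ΔH°_rxn = 15.504 × 52.4 = 812.41 kJ/s
Sensible, feed 97.4→25 °C: -91.572 kJ/s
Outlet flows (mol/s): A 8.496, B 15.504
Sensible, products 25→50.3 °C: 34.392 kJ/s
Q = ΔH = 755.23 kJ/s = 755.23 kW
Heat supplied = 45314 kJ/min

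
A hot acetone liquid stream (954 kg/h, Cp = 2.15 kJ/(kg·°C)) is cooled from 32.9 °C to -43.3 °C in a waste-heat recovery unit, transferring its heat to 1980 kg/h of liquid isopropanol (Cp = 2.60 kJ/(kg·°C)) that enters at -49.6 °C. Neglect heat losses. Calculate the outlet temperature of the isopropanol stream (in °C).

T_c,out = -19.2 °C

Heat released by hot stream: Q = 954 × 2.15 × (32.9 − -43.3) = 156290 kJ/h
Energy balance on cold side (adiabatic exchanger): Q = ṁ_c·Cp_c·(T_c,out − T_c,in)
T_c,out = -49.6 + 156290/(1980 × 2.60) = -19.24 °C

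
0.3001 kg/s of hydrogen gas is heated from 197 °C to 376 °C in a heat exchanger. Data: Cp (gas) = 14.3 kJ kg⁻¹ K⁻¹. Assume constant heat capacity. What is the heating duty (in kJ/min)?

Q = ṁ·Cp·ΔT = 0.3001 × 14.3 × (376 − 197) = 768.17 kJ/s
Heating duty = 46090 kJ/min

Q = 46100 kJ/min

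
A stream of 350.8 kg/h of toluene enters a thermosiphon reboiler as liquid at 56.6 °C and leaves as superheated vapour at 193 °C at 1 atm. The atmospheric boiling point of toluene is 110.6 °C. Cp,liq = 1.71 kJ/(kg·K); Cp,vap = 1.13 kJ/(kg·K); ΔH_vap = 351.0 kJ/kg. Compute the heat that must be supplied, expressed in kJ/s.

Q = 52.3 kJ/s

liquid 56.6→110.6 °C: 92.34 kJ/kg
vaporisation at 110.6 °C: 351 kJ/kg
vapour 110.6→193 °C: 93.112 kJ/kg
Δh = 92.34 + 351 + 93.112 = 536.45 kJ/kg
Q = ṁ·Δh = 350.8 kg/h × 536.45 kJ/kg = 188190 kJ/h
|Q| = 52.274 kW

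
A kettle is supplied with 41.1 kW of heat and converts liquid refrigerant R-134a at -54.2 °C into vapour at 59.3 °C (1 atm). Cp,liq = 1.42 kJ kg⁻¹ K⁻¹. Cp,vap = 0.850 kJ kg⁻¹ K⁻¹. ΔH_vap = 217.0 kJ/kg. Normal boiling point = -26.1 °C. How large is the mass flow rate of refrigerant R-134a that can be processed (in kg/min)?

Δh = 1.42×(-26.1−-54.2) + 217.0 + 0.850×(59.3−-26.1) = 329.49 kJ/kg
Q = 41.1 kW = 41.1 kJ/s = 2466 kJ/min
ṁ = Q/Δh = 2466 / 329.49 = 7.4842 kg/min

ṁ = 7.48 kg/min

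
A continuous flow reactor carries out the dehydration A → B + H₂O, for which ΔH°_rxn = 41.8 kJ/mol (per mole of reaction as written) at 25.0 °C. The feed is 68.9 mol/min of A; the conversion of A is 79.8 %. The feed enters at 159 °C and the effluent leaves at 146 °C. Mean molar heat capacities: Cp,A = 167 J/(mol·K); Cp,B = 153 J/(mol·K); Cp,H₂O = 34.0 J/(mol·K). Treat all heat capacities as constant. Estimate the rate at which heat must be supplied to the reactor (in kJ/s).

Q_in = 38.0 kJ/s

Extent of reaction ξ = 0.798 × 68.9 = 54.982 mol/min
Reaction term: ξ·ΔH°_rxn = 54.982 × 41.8 = 2298.3 kJ/min
Sensible, feed 159→25 °C: -1541.8 kJ/min
Outlet flows (mol/min): A 13.918, B 54.982, H₂O 54.982
Sensible, products 25→146 °C: 1525.3 kJ/min
Q = ΔH = 2281.7 kJ/min = 38.029 kW
Heat supplied = 38.029 kJ/s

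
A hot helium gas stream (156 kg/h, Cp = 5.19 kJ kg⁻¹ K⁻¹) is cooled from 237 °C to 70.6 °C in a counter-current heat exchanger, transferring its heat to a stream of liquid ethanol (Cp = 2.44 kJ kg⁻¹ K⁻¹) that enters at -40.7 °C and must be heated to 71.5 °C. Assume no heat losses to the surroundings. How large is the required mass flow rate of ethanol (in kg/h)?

Heat released by hot stream: Q = 156 × 5.19 × (237 − 70.6) = 134720 kJ/h
Energy balance on cold side (adiabatic exchanger): Q = ṁ_c·Cp_c·(T_c,out − T_c,in)
ṁ_c = 134720 / [2.44 × (71.5 − -40.7)] = 492.11 kg/h

ṁ_c = 492 kg/h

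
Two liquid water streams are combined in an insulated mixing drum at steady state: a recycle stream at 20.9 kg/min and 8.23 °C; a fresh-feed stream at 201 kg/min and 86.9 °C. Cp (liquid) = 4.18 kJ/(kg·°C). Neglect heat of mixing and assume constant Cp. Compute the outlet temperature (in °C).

T_out = 79.5 °C

No heat crosses the boundary, so H_out = H_in.
T_out = Σ ṁᵢCp,ᵢTᵢ / Σ ṁᵢCp,ᵢ
      = 73731 / 927.54 = 79.49 °C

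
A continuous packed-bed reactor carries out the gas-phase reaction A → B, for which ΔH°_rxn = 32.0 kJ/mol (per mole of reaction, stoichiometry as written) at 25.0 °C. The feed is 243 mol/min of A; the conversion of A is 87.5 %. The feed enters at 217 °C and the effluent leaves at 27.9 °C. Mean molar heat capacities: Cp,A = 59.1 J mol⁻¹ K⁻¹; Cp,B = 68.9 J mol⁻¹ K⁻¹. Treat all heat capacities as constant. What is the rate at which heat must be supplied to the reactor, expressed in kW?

Extent of reaction ξ = 0.875 × 243 = 212.62 mol/min
Reaction term: ξ·ΔH°_rxn = 212.62 × 32.0 = 6804 kJ/min
Sensible, feed 217→25 °C: -2757.4 kJ/min
Outlet flows (mol/min): A 30.375, B 212.62
Sensible, products 25→27.9 °C: 47.691 kJ/min
Q = ΔH = 4094.3 kJ/min = 68.239 kW
Heat supplied = 68.239 kW

Q_in = 68.2 kW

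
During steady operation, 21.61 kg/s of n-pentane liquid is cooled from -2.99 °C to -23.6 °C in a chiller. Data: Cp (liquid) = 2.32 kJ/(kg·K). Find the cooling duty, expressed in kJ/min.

Q = ṁ·Cp·ΔT = 21.61 × 2.32 × (-23.6 − -2.99) = -1033.3 kJ/s
Cooling duty = 61997 kJ/min

Q_c = 62000 kJ/min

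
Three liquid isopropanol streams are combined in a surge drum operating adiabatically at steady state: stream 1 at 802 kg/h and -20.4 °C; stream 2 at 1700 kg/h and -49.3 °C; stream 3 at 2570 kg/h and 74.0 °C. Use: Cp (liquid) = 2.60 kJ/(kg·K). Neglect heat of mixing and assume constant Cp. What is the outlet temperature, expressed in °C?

T_out = 17.7 °C

No heat crosses the boundary, so H_out = H_in.
T_out = Σ ṁᵢCp,ᵢTᵢ / Σ ṁᵢCp,ᵢ
      = 234020 / 13187 = 17.746 °C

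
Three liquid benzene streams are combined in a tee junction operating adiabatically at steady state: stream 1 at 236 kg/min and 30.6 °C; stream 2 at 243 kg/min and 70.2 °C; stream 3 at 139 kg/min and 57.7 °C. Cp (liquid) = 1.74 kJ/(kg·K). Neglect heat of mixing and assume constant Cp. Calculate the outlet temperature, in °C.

No heat crosses the boundary, so H_out = H_in.
Σ ṁᵢCp,ᵢTᵢ = 236×1.74×30.6 + 243×1.74×70.2 + 139×1.74×57.7 = 56203
Σ ṁᵢCp,ᵢ = 236×1.74 + 243×1.74 + 139×1.74 = 1075.3
T_out = 56203 / 1075.3 = 52.266 °C

T_out = 52.3 °C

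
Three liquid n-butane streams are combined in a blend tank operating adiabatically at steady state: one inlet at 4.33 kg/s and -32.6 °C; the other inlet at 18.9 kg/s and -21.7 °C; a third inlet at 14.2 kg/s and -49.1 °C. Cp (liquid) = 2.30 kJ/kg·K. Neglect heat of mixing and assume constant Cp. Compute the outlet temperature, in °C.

No heat crosses the boundary, so H_out = H_in.
T_out = Σ ṁᵢCp,ᵢTᵢ / Σ ṁᵢCp,ᵢ
      = -2871.6 / 86.089 = -33.356 °C

T_out = -33.4 °C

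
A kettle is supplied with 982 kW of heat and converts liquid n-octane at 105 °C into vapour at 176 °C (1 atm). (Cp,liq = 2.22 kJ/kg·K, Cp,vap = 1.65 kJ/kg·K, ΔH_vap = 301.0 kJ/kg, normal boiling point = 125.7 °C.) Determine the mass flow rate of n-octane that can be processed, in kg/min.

ṁ = 137 kg/min

Δh = 2.22×(125.7−105) + 301.0 + 1.65×(176−125.7) = 429.95 kJ/kg
Q = 982 kW = 982 kJ/s = 58920 kJ/min
ṁ = Q/Δh = 58920 / 429.95 = 137.04 kg/min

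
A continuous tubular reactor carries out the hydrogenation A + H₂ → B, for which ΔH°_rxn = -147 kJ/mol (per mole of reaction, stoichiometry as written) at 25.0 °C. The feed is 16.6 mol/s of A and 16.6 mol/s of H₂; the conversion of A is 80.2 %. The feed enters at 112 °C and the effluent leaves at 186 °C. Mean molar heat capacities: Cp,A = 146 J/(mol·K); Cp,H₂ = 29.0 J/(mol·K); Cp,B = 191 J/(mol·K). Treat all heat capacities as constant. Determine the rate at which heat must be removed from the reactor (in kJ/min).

Q_out = 102000 kJ/min

Extent of reaction ξ = 0.802 × 16.6 = 13.313 mol/s
Reaction term: ξ·ΔH°_rxn = 13.313 × -147 = -1957 kJ/s
Sensible, feed 112→25 °C: -252.74 kJ/s
Outlet flows (mol/s): A 3.2868, H₂ 3.2868, B 13.313
Sensible, products 25→186 °C: 502 kJ/s
Q = ΔH = -1707.8 kJ/s = -1707.8 kW
Heat removed = 102470 kJ/min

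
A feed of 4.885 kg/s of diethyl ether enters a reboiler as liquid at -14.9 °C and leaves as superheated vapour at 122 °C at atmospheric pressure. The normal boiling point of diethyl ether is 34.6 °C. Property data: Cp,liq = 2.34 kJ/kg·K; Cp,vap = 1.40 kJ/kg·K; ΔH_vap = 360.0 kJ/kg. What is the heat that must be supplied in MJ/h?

Q = 10500 MJ/h

liquid -14.9→34.6 °C: 115.83 kJ/kg
vaporisation at 34.6 °C: 360 kJ/kg
vapour 34.6→122 °C: 122.36 kJ/kg
Δh = 115.83 + 360 + 122.36 = 598.19 kJ/kg
Q = ṁ·Δh = 4.885 kg/s × 598.19 kJ/kg = 2922.2 kJ/s
|Q| = 2922.2 kW = 10520 MJ/h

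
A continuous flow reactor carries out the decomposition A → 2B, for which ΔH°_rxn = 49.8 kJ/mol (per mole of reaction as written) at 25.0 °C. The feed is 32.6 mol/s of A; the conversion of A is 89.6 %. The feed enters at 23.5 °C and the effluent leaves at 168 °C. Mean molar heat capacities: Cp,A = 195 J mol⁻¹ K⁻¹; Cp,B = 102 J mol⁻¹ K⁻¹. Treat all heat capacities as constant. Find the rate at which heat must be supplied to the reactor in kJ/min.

Extent of reaction ξ = 0.896 × 32.6 = 29.21 mol/s
Reaction term: ξ·ΔH°_rxn = 29.21 × 49.8 = 1454.6 kJ/s
Sensible, feed 23.5→25 °C: 9.5355 kJ/s
Outlet flows (mol/s): A 3.3904, B 58.419
Sensible, products 25→168 °C: 946.64 kJ/s
Q = ΔH = 2410.8 kJ/s = 2410.8 kW
Heat supplied = 144650 kJ/min

Q_in = 145000 kJ/min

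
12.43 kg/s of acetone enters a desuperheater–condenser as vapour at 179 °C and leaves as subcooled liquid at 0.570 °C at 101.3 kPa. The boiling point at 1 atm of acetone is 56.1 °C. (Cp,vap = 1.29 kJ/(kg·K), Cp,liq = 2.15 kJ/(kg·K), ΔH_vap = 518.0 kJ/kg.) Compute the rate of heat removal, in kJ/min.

vapour 179→56.1 °C: -158.54 kJ/kg
condensation at 56.1 °C: -518 kJ/kg
liquid 56.1→0.570 °C: -119.39 kJ/kg
Δh = -158.54 + -518 + -119.39 = -795.93 kJ/kg
Q = ṁ·Δh = 12.43 kg/s × -795.93 kJ/kg = -9893.4 kJ/s
|Q| = 9893.4 kW = 593600 kJ/min

Q_c = 594000 kJ/min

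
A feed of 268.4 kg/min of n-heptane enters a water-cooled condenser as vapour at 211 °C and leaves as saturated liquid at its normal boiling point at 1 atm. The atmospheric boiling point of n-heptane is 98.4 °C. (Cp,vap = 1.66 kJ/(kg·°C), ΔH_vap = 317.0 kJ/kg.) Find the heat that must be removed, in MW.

vapour 211→98.4 °C: -186.92 kJ/kg
condensation at 98.4 °C: -317 kJ/kg
Δh = -186.92 + -317 = -503.92 kJ/kg
Q = ṁ·Δh = 268.4 kg/min × -503.92 kJ/kg = -135250 kJ/min
|Q| = 2254.2 kW = 2.2542 MW

Q_c = 2.25 MW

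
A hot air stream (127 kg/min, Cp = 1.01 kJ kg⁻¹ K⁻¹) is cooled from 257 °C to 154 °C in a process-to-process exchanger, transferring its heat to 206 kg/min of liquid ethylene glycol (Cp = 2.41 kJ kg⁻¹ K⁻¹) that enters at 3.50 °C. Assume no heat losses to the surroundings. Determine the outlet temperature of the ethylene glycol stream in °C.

T_c,out = 30.1 °C

Heat released by hot stream: Q = 127 × 1.01 × (257 − 154) = 13212 kJ/min
Energy balance on cold side (adiabatic exchanger): Q = ṁ_c·Cp_c·(T_c,out − T_c,in)
T_c,out = 3.50 + 13212/(206 × 2.41) = 30.112 °C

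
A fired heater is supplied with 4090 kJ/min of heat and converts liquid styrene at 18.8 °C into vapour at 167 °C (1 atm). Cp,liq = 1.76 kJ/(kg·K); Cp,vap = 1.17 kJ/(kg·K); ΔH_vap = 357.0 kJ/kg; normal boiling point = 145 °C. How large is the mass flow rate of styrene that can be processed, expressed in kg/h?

ṁ = 406 kg/h

Δh = 1.76×(145−18.8) + 357.0 + 1.17×(167−145) = 604.85 kJ/kg
Q = 4090 kJ/min = 68.167 kJ/s = 245400 kJ/h
ṁ = Q/Δh = 245400 / 604.85 = 405.72 kg/h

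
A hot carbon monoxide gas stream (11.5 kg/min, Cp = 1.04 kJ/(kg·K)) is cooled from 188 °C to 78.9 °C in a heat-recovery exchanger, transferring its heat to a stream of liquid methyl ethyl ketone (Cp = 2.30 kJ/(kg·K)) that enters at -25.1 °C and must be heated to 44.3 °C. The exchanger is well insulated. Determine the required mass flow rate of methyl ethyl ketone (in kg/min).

ṁ_c = 8.17 kg/min

Heat released by hot stream: Q = 11.5 × 1.04 × (188 − 78.9) = 1304.8 kJ/min
Energy balance on cold side (adiabatic exchanger): Q = ṁ_c·Cp_c·(T_c,out − T_c,in)
ṁ_c = 1304.8 / [2.30 × (44.3 − -25.1)] = 8.1746 kg/min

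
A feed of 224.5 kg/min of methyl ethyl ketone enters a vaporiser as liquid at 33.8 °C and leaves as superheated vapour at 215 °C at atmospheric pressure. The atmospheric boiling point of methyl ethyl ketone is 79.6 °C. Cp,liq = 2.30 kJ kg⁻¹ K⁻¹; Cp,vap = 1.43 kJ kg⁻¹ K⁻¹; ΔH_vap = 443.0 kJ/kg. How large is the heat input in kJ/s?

Q = 2780 kJ/s

liquid 33.8→79.6 °C: 105.34 kJ/kg
vaporisation at 79.6 °C: 443 kJ/kg
vapour 79.6→215 °C: 193.62 kJ/kg
Δh = 105.34 + 443 + 193.62 = 741.96 kJ/kg
Q = ṁ·Δh = 224.5 kg/min × 741.96 kJ/kg = 166570 kJ/min
|Q| = 2776.2 kW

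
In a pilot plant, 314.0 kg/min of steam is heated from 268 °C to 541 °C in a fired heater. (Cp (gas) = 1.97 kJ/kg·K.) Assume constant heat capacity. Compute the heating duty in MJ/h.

Q = 10100 MJ/h

Q = ṁ·Cp·ΔT = 314.0 × 1.97 × (541 − 268) = 168870 kJ/min
Converting: 168870 / 60 s = 2814.5 kW
Heating duty = 10132 MJ/h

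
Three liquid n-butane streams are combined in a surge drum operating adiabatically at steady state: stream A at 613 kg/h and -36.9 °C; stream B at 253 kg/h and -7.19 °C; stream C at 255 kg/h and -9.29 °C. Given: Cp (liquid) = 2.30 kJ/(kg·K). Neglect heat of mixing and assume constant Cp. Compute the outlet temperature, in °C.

T_out = -23.9 °C

Adiabatic, steady state ⇒ Σ ṁᵢCp,ᵢ(T_out − Tᵢ) = 0
T_out = Σ ṁᵢCp,ᵢTᵢ / Σ ṁᵢCp,ᵢ
      = -61658 / 2578.3 = -23.914 °C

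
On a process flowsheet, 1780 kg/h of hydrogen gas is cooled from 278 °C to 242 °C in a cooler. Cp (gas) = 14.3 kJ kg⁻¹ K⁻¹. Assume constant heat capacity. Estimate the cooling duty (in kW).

Q_c = 255 kW

Q = ṁ·Cp·ΔT = 1780 × 14.3 × (242 − 278) = -916340 kJ/h
Converting: 916340 / 3600 s = 254.54 kW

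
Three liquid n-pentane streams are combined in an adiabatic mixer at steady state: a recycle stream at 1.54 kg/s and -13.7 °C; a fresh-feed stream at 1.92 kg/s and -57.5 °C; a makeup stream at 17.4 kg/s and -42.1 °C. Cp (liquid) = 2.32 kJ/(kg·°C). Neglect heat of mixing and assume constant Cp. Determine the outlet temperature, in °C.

Adiabatic, steady state ⇒ Σ ṁᵢCp,ᵢ(T_out − Tᵢ) = 0
Σ ṁᵢCp,ᵢTᵢ = 1.54×2.32×-13.7 + 1.92×2.32×-57.5 + 17.4×2.32×-42.1 = -2004.6
Σ ṁᵢCp,ᵢ = 1.54×2.32 + 1.92×2.32 + 17.4×2.32 = 48.395
T_out = -2004.6 / 48.395 = -41.421 °C

T_out = -41.4 °C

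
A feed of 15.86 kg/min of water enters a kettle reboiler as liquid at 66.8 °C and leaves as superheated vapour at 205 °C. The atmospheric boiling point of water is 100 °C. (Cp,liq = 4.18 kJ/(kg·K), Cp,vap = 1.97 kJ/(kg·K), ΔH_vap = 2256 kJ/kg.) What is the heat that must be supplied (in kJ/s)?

Q = 688 kJ/s

liquid 66.8→100 °C: 138.78 kJ/kg
vaporisation at 100 °C: 2256 kJ/kg
vapour 100→205 °C: 206.85 kJ/kg
Δh = 138.78 + 2256 + 206.85 = 2601.6 kJ/kg
Q = ṁ·Δh = 15.86 kg/min × 2601.6 kJ/kg = 41262 kJ/min
|Q| = 687.7 kW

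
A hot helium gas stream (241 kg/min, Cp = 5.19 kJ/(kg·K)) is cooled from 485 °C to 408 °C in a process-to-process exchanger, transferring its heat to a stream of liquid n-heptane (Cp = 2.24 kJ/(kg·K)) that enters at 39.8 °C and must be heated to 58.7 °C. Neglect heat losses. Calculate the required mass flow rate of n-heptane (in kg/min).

Heat released by hot stream: Q = 241 × 5.19 × (485 − 408) = 96311 kJ/min
Energy balance on cold side (adiabatic exchanger): Q = ṁ_c·Cp_c·(T_c,out − T_c,in)
ṁ_c = 96311 / [2.24 × (58.7 − 39.8)] = 2274.9 kg/min

ṁ_c = 2270 kg/min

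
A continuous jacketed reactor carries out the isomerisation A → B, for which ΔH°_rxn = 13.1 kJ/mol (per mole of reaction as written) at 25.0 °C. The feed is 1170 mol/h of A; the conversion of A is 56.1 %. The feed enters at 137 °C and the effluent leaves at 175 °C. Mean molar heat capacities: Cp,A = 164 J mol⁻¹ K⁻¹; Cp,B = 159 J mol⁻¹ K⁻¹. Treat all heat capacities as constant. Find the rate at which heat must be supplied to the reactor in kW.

Extent of reaction ξ = 0.561 × 1170 = 656.37 mol/h
Reaction term: ξ·ΔH°_rxn = 656.37 × 13.1 = 8598.4 kJ/h
Sensible, feed 137→25 °C: -21491 kJ/h
Outlet flows (mol/h): A 513.63, B 656.37
Sensible, products 25→175 °C: 28290 kJ/h
Q = ΔH = 15398 kJ/h = 4.2771 kW
Heat supplied = 4.2771 kW

Q_in = 4.28 kW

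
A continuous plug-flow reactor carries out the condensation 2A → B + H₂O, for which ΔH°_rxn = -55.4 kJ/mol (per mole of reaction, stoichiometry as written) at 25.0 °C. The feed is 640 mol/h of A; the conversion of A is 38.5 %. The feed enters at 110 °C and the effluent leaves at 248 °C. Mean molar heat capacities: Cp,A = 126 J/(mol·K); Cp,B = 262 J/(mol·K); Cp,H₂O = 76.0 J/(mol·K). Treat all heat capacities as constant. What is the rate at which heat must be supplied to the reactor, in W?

Q_in = 1850 W

Extent of reaction ξ = 0.385 × 640 / 2 = 123.2 mol/h
Reaction term: ξ·ΔH°_rxn = 123.2 × -55.4 = -6825.3 kJ/h
Sensible, feed 110→25 °C: -6854.4 kJ/h
Outlet flows (mol/h): A 393.6, B 123.2, H₂O 123.2
Sensible, products 25→248 °C: 20345 kJ/h
Q = ΔH = 6665.8 kJ/h = 1.8516 kW
Heat supplied = 1851.6 W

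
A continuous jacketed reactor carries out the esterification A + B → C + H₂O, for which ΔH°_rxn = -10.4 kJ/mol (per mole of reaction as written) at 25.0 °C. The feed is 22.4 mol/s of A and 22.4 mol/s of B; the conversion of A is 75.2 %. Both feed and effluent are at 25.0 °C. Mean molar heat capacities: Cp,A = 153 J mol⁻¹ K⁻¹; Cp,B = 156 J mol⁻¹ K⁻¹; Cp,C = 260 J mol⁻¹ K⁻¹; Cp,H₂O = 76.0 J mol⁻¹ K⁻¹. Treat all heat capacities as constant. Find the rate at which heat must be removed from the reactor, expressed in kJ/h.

Extent of reaction ξ = 0.752 × 22.4 = 16.845 mol/s
Reaction term: ξ·ΔH°_rxn = 16.845 × -10.4 = -175.19 kJ/s
Q = ΔH = -175.19 kJ/s = -175.19 kW
Heat removed = 630670 kJ/h

Q_out = 631000 kJ/h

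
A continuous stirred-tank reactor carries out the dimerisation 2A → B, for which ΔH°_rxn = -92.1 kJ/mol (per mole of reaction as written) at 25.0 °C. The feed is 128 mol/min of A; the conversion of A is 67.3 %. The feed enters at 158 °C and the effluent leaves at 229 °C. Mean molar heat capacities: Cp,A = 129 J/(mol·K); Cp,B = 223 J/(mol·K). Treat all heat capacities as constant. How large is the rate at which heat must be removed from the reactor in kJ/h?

Q_out = 186000 kJ/h

Extent of reaction ξ = 0.673 × 128 / 2 = 43.072 mol/min
Reaction term: ξ·ΔH°_rxn = 43.072 × -92.1 = -3966.9 kJ/min
Sensible, feed 158→25 °C: -2196.1 kJ/min
Outlet flows (mol/min): A 41.856, B 43.072
Sensible, products 25→229 °C: 3060.9 kJ/min
Q = ΔH = -3102.1 kJ/min = -51.702 kW
Heat removed = 186130 kJ/h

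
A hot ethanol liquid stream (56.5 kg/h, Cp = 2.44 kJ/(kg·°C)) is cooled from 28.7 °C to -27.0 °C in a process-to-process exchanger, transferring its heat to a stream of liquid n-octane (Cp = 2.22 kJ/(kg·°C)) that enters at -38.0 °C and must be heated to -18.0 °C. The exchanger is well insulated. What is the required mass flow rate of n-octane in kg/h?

Heat released by hot stream: Q = 56.5 × 2.44 × (28.7 − -27.0) = 7678.8 kJ/h
Energy balance on cold side (adiabatic exchanger): Q = ṁ_c·Cp_c·(T_c,out − T_c,in)
ṁ_c = 7678.8 / [2.22 × (-18.0 − -38.0)] = 172.95 kg/h

ṁ_c = 173 kg/h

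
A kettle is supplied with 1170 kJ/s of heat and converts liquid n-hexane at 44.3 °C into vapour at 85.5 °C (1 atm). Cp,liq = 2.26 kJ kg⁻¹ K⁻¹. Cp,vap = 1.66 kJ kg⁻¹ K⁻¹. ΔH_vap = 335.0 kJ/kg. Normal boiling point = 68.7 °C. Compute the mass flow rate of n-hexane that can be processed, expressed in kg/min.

Δh = 2.26×(68.7−44.3) + 335.0 + 1.66×(85.5−68.7) = 418.03 kJ/kg
Q = 1170 kJ/s = 1170 kJ/s = 70200 kJ/min
ṁ = Q/Δh = 70200 / 418.03 = 167.93 kg/min

ṁ = 168 kg/min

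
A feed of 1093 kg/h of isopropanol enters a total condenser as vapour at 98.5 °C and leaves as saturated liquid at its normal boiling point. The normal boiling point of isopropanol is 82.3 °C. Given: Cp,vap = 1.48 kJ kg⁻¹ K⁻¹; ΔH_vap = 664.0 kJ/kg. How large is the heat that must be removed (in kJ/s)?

vapour 98.5→82.3 °C: -23.976 kJ/kg
condensation at 82.3 °C: -664 kJ/kg
Δh = -23.976 + -664 = -687.98 kJ/kg
Q = ṁ·Δh = 1093 kg/h × -687.98 kJ/kg = -751960 kJ/h
|Q| = 208.88 kW

Q_c = 209 kJ/s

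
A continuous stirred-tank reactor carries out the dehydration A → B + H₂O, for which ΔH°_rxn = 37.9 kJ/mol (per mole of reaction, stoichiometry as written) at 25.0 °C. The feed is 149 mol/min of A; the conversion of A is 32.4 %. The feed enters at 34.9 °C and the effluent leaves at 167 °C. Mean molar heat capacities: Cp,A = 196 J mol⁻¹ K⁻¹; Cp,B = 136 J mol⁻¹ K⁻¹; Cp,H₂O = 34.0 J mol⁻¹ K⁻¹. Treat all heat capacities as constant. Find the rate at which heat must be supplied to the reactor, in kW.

Extent of reaction ξ = 0.324 × 149 = 48.276 mol/min
Reaction term: ξ·ΔH°_rxn = 48.276 × 37.9 = 1829.7 kJ/min
Sensible, feed 34.9→25 °C: -289.12 kJ/min
Outlet flows (mol/min): A 100.72, B 48.276, H₂O 48.276
Sensible, products 25→167 °C: 3968.7 kJ/min
Q = ΔH = 5509.3 kJ/min = 91.821 kW
Heat supplied = 91.821 kW

Q_in = 91.8 kW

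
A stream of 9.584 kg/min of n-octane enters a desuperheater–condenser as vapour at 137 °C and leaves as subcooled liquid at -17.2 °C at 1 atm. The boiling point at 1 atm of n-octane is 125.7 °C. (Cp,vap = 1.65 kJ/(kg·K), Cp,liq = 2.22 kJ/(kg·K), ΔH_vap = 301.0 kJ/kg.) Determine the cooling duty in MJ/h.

vapour 137→125.7 °C: -18.645 kJ/kg
condensation at 125.7 °C: -301 kJ/kg
liquid 125.7→-17.2 °C: -317.24 kJ/kg
Δh = -18.645 + -301 + -317.24 = -636.88 kJ/kg
Q = ṁ·Δh = 9.584 kg/min × -636.88 kJ/kg = -6103.9 kJ/min
|Q| = 101.73 kW = 366.23 MJ/h

Q_c = 366 MJ/h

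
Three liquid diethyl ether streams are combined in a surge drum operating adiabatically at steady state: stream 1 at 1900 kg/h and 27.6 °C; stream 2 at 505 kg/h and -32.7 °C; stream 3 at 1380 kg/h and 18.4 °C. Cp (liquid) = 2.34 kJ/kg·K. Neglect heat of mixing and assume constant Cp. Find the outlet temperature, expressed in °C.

T_out = 16.2 °C

Energy balance with Q = 0: Σ ṁᵢCp,ᵢ(T_out − Tᵢ) = 0
Σ ṁᵢCp,ᵢTᵢ = 1900×2.34×27.6 + 505×2.34×-32.7 + 1380×2.34×18.4 = 143490
Σ ṁᵢCp,ᵢ = 1900×2.34 + 505×2.34 + 1380×2.34 = 8856.9
T_out = 143490 / 8856.9 = 16.2 °C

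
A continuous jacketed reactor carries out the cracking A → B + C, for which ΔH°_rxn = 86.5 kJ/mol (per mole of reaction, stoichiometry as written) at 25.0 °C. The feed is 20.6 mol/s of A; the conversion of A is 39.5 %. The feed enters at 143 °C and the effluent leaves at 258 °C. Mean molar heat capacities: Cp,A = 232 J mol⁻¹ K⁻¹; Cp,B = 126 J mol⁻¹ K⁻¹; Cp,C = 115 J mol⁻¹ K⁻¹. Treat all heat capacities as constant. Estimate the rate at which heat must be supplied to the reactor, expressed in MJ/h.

Q_in = 4570 MJ/h

Extent of reaction ξ = 0.395 × 20.6 = 8.137 mol/s
Reaction term: ξ·ΔH°_rxn = 8.137 × 86.5 = 703.85 kJ/s
Sensible, feed 143→25 °C: -563.95 kJ/s
Outlet flows (mol/s): A 12.463, B 8.137, C 8.137
Sensible, products 25→258 °C: 1130.6 kJ/s
Q = ΔH = 1270.5 kJ/s = 1270.5 kW
Heat supplied = 4573.9 MJ/h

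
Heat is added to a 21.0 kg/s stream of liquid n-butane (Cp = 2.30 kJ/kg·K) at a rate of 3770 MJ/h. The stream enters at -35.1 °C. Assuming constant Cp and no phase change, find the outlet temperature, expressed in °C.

Q = 3770 MJ/h = 1047.2 kJ/s
ΔT = Q/(ṁ·Cp) = 1047.2/(21.0×2.30) = 21.682 K
T_out = -35.1 + 21.682 = -13.418 °C

T_out = -13.4 °C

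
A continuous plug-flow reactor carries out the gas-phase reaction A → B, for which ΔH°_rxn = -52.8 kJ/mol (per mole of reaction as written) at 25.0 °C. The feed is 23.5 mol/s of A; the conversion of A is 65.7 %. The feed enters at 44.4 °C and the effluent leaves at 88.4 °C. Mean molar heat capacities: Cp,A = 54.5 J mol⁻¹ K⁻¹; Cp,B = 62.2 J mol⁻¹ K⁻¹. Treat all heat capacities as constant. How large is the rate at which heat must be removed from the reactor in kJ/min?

Extent of reaction ξ = 0.657 × 23.5 = 15.44 mol/s
Reaction term: ξ·ΔH°_rxn = 15.44 × -52.8 = -815.21 kJ/s
Sensible, feed 44.4→25 °C: -24.847 kJ/s
Outlet flows (mol/s): A 8.0605, B 15.44
Sensible, products 25→88.4 °C: 88.737 kJ/s
Q = ΔH = -751.32 kJ/s = -751.32 kW
Heat removed = 45079 kJ/min

Q_out = 45100 kJ/min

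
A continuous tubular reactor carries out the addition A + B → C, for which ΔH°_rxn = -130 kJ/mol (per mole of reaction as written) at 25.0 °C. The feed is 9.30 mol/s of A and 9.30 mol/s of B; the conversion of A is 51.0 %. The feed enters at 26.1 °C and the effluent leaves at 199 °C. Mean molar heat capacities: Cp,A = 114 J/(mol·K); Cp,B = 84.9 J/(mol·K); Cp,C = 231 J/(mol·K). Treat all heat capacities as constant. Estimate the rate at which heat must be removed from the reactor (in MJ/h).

Extent of reaction ξ = 0.510 × 9.30 = 4.743 mol/s
Reaction term: ξ·ΔH°_rxn = 4.743 × -130 = -616.59 kJ/s
Sensible, feed 26.1→25 °C: -2.0347 kJ/s
Outlet flows (mol/s): A 4.557, B 4.557, C 4.743
Sensible, products 25→199 °C: 348.35 kJ/s
Q = ΔH = -270.27 kJ/s = -270.27 kW
Heat removed = 972.98 MJ/h

Q_out = 973 MJ/h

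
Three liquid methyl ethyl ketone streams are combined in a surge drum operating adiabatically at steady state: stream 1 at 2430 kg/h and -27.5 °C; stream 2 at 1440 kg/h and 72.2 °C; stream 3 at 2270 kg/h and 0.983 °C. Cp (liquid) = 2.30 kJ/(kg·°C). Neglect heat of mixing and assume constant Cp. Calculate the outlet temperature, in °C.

T_out = 6.41 °C

Energy balance with Q = 0: Σ ṁᵢCp,ᵢ(T_out − Tᵢ) = 0
Σ ṁᵢCp,ᵢTᵢ = 2430×2.30×-27.5 + 1440×2.30×72.2 + 2270×2.30×0.983 = 90561
Σ ṁᵢCp,ᵢ = 2430×2.30 + 1440×2.30 + 2270×2.30 = 14122
T_out = 90561 / 14122 = 6.4128 °C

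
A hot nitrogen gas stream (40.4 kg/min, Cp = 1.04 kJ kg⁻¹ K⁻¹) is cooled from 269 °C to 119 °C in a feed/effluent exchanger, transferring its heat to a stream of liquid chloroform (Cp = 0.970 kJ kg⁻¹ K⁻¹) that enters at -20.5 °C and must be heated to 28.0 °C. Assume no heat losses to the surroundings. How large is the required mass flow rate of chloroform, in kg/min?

Heat released by hot stream: Q = 40.4 × 1.04 × (269 − 119) = 6302.4 kJ/min
Energy balance on cold side (adiabatic exchanger): Q = ṁ_c·Cp_c·(T_c,out − T_c,in)
ṁ_c = 6302.4 / [0.970 × (28.0 − -20.5)] = 133.97 kg/min

ṁ_c = 134 kg/min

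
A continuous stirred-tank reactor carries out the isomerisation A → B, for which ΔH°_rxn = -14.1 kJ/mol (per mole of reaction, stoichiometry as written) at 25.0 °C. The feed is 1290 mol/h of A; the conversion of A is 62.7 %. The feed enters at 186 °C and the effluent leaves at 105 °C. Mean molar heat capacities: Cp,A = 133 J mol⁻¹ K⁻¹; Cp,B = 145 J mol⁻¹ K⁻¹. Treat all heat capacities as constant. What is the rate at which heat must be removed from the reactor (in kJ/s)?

Extent of reaction ξ = 0.627 × 1290 = 808.83 mol/h
Reaction term: ξ·ΔH°_rxn = 808.83 × -14.1 = -11405 kJ/h
Sensible, feed 186→25 °C: -27623 kJ/h
Outlet flows (mol/h): A 481.17, B 808.83
Sensible, products 25→105 °C: 14502 kJ/h
Q = ΔH = -24525 kJ/h = -6.8126 kW
Heat removed = 6.8126 kJ/s

Q_out = 6.81 kJ/s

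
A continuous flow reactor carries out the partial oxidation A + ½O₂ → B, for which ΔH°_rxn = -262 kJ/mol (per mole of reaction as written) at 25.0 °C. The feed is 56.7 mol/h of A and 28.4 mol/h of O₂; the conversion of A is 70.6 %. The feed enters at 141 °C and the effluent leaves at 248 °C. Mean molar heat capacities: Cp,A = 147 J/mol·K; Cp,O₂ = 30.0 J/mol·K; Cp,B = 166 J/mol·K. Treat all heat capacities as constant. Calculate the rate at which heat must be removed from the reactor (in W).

Q_out = 2630 W

Extent of reaction ξ = 0.706 × 56.7 = 40.03 mol/h
Reaction term: ξ·ΔH°_rxn = 40.03 × -262 = -10488 kJ/h
Sensible, feed 141→25 °C: -1065.7 kJ/h
Outlet flows (mol/h): A 16.67, O₂ 8.3849, B 40.03
Sensible, products 25→248 °C: 2084.4 kJ/h
Q = ΔH = -9469.2 kJ/h = -2.6303 kW
Heat removed = 2630.3 W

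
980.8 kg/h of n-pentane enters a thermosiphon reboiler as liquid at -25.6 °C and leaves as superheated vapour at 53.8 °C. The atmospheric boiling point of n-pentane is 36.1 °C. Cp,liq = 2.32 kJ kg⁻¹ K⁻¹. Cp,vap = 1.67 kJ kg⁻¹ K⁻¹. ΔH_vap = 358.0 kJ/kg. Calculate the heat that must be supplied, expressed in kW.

liquid -25.6→36.1 °C: 143.14 kJ/kg
vaporisation at 36.1 °C: 358 kJ/kg
vapour 36.1→53.8 °C: 29.559 kJ/kg
Δh = 143.14 + 358 + 29.559 = 530.7 kJ/kg
Q = ṁ·Δh = 980.8 kg/h × 530.7 kJ/kg = 520510 kJ/h
|Q| = 144.59 kW

Q = 145 kW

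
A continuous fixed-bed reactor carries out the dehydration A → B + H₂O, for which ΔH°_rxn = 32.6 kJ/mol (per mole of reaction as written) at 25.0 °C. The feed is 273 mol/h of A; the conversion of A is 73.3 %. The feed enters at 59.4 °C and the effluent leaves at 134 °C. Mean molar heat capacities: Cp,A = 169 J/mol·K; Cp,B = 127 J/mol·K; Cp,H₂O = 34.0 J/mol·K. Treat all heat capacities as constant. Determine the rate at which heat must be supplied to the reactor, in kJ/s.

Extent of reaction ξ = 0.733 × 273 = 200.11 mol/h
Reaction term: ξ·ΔH°_rxn = 200.11 × 32.6 = 6523.6 kJ/h
Sensible, feed 59.4→25 °C: -1587.1 kJ/h
Outlet flows (mol/h): A 72.891, B 200.11, H₂O 200.11
Sensible, products 25→134 °C: 4854.4 kJ/h
Q = ΔH = 9790.9 kJ/h = 2.7197 kW
Heat supplied = 2.7197 kJ/s

Q_in = 2.72 kJ/s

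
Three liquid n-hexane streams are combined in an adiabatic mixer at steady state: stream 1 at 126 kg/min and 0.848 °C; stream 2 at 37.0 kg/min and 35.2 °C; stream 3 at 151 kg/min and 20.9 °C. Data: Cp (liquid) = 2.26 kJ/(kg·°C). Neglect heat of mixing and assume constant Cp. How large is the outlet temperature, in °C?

No heat crosses the boundary, so H_out = H_in.
Σ ṁᵢCp,ᵢTᵢ = 126×2.26×0.848 + 37.0×2.26×35.2 + 151×2.26×20.9 = 10317
Σ ṁᵢCp,ᵢ = 126×2.26 + 37.0×2.26 + 151×2.26 = 709.64
T_out = 10317 / 709.64 = 14.539 °C

T_out = 14.5 °C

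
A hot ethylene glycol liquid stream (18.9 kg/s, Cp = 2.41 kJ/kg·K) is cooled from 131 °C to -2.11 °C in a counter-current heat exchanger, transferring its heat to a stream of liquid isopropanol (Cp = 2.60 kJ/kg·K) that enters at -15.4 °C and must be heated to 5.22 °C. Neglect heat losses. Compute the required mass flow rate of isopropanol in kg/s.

ṁ_c = 113 kg/s

Heat released by hot stream: Q = 18.9 × 2.41 × (131 − -2.11) = 6063 kJ/s
Energy balance on cold side (adiabatic exchanger): Q = ṁ_c·Cp_c·(T_c,out − T_c,in)
ṁ_c = 6063 / [2.60 × (5.22 − -15.4)] = 113.09 kg/s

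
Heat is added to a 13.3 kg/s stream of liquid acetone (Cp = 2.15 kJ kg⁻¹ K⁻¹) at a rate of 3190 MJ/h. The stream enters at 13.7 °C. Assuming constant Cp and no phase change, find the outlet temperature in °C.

T_out = 44.7 °C

Q = 3190 MJ/h = 886.11 kJ/s
ΔT = Q/(ṁ·Cp) = 886.11/(13.3×2.15) = 30.988 K
T_out = 13.7 + 30.988 = 44.688 °C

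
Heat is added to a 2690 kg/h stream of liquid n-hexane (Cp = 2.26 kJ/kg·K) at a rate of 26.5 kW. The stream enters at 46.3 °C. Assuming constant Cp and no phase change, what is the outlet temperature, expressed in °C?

Q = 26.5 kW = 95400 kJ/h
ΔT = Q/(ṁ·Cp) = 95400/(2690×2.26) = 15.692 K
T_out = 46.3 + 15.692 = 61.992 °C

T_out = 62.0 °C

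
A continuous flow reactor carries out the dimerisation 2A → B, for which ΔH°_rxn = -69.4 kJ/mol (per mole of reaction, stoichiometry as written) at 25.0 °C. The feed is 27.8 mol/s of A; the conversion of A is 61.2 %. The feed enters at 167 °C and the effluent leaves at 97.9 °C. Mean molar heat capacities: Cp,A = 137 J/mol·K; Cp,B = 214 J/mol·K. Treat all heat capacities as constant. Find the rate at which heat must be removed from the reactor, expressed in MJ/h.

Extent of reaction ξ = 0.612 × 27.8 / 2 = 8.5068 mol/s
Reaction term: ξ·ΔH°_rxn = 8.5068 × -69.4 = -590.37 kJ/s
Sensible, feed 167→25 °C: -540.82 kJ/s
Outlet flows (mol/s): A 10.786, B 8.5068
Sensible, products 25→97.9 °C: 240.44 kJ/s
Q = ΔH = -890.75 kJ/s = -890.75 kW
Heat removed = 3206.7 MJ/h

Q_out = 3210 MJ/h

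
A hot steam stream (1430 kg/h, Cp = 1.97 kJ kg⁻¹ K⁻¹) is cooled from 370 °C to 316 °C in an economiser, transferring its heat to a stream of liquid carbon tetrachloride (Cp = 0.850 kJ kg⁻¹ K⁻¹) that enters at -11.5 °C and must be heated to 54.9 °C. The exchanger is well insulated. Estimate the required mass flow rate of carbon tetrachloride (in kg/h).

ṁ_c = 2700 kg/h

Heat released by hot stream: Q = 1430 × 1.97 × (370 − 316) = 152120 kJ/h
Energy balance on cold side (adiabatic exchanger): Q = ṁ_c·Cp_c·(T_c,out − T_c,in)
ṁ_c = 152120 / [0.850 × (54.9 − -11.5)] = 2695.3 kg/h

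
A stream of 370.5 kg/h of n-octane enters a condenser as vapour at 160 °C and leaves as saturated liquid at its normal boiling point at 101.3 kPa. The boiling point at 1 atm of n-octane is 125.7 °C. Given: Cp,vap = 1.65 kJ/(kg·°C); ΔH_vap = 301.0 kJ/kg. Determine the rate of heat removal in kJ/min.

vapour 160→125.7 °C: -56.595 kJ/kg
condensation at 125.7 °C: -301 kJ/kg
Δh = -56.595 + -301 = -357.59 kJ/kg
Q = ṁ·Δh = 370.5 kg/h × -357.59 kJ/kg = -132490 kJ/h
|Q| = 36.802 kW = 2208.1 kJ/min

Q_c = 2210 kJ/min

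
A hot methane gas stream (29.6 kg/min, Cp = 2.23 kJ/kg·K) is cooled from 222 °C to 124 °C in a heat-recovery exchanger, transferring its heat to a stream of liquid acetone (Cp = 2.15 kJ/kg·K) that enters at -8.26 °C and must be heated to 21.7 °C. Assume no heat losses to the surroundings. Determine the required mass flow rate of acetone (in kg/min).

ṁ_c = 100 kg/min

Heat released by hot stream: Q = 29.6 × 2.23 × (222 − 124) = 6468.8 kJ/min
Energy balance on cold side (adiabatic exchanger): Q = ṁ_c·Cp_c·(T_c,out − T_c,in)
ṁ_c = 6468.8 / [2.15 × (21.7 − -8.26)] = 100.43 kg/min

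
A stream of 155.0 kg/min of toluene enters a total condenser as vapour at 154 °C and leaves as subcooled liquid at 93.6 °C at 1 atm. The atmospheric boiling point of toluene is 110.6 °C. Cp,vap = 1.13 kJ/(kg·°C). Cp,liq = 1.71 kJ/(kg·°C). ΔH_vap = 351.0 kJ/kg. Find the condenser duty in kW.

vapour 154→110.6 °C: -49.042 kJ/kg
condensation at 110.6 °C: -351 kJ/kg
liquid 110.6→93.6 °C: -29.07 kJ/kg
Δh = -49.042 + -351 + -29.07 = -429.11 kJ/kg
Q = ṁ·Δh = 155.0 kg/min × -429.11 kJ/kg = -66512 kJ/min
|Q| = 1108.5 kW

Q_c = 1110 kW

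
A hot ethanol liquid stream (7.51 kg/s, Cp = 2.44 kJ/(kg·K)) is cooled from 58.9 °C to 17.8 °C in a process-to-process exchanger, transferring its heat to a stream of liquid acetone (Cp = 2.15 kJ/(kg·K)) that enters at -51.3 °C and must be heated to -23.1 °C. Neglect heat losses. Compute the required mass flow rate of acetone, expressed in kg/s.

Heat released by hot stream: Q = 7.51 × 2.44 × (58.9 − 17.8) = 753.13 kJ/s
Energy balance on cold side (adiabatic exchanger): Q = ṁ_c·Cp_c·(T_c,out − T_c,in)
ṁ_c = 753.13 / [2.15 × (-23.1 − -51.3)] = 12.422 kg/s

ṁ_c = 12.4 kg/s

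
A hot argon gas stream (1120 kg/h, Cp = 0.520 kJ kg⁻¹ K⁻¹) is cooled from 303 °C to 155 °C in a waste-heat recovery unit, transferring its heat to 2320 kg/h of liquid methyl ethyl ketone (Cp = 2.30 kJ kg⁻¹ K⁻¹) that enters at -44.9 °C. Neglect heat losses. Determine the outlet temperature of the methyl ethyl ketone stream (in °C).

T_c,out = -28.7 °C

Heat released by hot stream: Q = 1120 × 0.520 × (303 − 155) = 86195 kJ/h
Energy balance on cold side (adiabatic exchanger): Q = ṁ_c·Cp_c·(T_c,out − T_c,in)
T_c,out = -44.9 + 86195/(2320 × 2.30) = -28.746 °C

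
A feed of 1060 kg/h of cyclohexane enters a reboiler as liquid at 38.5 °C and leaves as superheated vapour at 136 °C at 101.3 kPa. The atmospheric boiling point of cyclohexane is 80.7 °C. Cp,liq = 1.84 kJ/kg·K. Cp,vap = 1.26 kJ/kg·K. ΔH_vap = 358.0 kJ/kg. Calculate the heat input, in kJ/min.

liquid 38.5→80.7 °C: 77.648 kJ/kg
vaporisation at 80.7 °C: 358 kJ/kg
vapour 80.7→136 °C: 69.678 kJ/kg
Δh = 77.648 + 358 + 69.678 = 505.33 kJ/kg
Q = ṁ·Δh = 1060 kg/h × 505.33 kJ/kg = 535650 kJ/h
|Q| = 148.79 kW = 8927.4 kJ/min

Q = 8930 kJ/min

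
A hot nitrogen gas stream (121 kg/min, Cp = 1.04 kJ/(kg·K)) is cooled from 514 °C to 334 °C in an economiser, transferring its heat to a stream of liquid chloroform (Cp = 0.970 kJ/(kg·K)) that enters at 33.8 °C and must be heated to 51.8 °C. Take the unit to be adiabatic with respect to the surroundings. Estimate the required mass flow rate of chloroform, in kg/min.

ṁ_c = 1300 kg/min

Heat released by hot stream: Q = 121 × 1.04 × (514 − 334) = 22651 kJ/min
Energy balance on cold side (adiabatic exchanger): Q = ṁ_c·Cp_c·(T_c,out − T_c,in)
ṁ_c = 22651 / [0.970 × (51.8 − 33.8)] = 1297.3 kg/min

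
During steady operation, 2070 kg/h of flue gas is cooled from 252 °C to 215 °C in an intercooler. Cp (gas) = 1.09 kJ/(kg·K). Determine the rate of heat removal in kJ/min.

Q = ṁ·Cp·ΔT = 2070 × 1.09 × (215 − 252) = -83483 kJ/h
Converting: 83483 / 3600 s = 23.19 kW
Cooling duty = 1391.4 kJ/min

Q_c = 1390 kJ/min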